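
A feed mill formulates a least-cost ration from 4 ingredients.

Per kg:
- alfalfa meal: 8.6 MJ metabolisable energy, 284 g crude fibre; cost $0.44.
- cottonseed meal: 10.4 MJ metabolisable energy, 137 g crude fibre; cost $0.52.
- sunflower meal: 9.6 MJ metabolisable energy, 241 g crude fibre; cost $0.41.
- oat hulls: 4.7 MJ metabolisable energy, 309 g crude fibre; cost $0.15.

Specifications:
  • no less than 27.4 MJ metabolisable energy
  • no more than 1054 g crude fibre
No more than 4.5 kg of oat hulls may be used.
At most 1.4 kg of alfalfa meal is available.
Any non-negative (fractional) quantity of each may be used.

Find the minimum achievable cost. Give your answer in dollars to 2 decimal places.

Let x1 = kg of alfalfa meal, x2 = kg of cottonseed meal, x3 = kg of sunflower meal, x4 = kg of oat hulls.
Minimize 0.44x1 + 0.52x2 + 0.41x3 + 0.15x4 with:
  8.6x1 + 10.4x2 + 9.6x3 + 4.7x4 ≥ 27.4   (metabolisable energy)
  284x1 + 137x2 + 241x3 + 309x4 ≤ 1054   (crude fibre)
  x4 ≤ 4.5
  x1 ≤ 1.4
  x1, x2, x3, x4 ≥ 0.
The optimal basis is {sunflower meal, oat hulls}; alfalfa meal, cottonseed meal drop out. There the metabolisable energy and crude fibre constraints are tight.
Optimal quantities: sunflower meal = 1.916 kg, oat hulls = 1.917 kg.
Cost = 0.41·1.916 + 0.15·1.917 = 1.0731.

$1.07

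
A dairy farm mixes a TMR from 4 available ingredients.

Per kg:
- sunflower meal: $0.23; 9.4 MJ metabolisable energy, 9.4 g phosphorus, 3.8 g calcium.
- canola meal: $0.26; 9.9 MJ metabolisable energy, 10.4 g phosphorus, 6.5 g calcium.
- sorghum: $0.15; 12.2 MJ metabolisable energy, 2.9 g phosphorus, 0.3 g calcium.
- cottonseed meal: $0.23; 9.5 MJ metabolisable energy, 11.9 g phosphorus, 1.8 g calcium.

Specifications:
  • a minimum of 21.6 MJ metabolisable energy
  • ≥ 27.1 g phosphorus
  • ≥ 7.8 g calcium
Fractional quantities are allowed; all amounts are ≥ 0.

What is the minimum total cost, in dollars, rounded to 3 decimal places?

$0.568

Let x1 = kg of sunflower meal, x2 = kg of canola meal, x3 = kg of sorghum, x4 = kg of cottonseed meal.
min 0.23x1 + 0.26x2 + 0.15x3 + 0.23x4 s.t.:
  9.4x1 + 9.9x2 + 12.2x3 + 9.5x4 ≥ 21.6   (metabolisable energy)
  9.4x1 + 10.4x2 + 2.9x3 + 11.9x4 ≥ 27.1   (phosphorus)
  3.8x1 + 6.5x2 + 0.3x3 + 1.8x4 ≥ 7.8   (calcium)
  x1, x2, x3, x4 ≥ 0.
The minimum-cost mix takes nothing from sunflower meal, sorghum — only canola meal, cottonseed meal. The phosphorus and calcium requirements are met with equality.
Solving gives x2 = 0.7512, x4 = 1.621.
Total cost: 0.26·0.7512 + 0.23·1.621 = 0.56814.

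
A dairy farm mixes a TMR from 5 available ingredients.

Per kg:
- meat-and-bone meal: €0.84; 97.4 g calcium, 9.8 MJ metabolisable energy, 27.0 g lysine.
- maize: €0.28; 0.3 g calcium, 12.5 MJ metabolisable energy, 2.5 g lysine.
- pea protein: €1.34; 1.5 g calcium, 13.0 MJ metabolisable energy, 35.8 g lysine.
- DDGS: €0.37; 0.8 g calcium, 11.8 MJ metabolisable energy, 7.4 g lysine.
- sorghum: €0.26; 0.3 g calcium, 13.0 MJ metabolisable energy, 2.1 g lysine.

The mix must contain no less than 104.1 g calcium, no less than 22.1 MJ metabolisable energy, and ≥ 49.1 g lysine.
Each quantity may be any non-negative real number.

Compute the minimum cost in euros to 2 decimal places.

€1.59

Let x1 = kg of meat-and-bone meal, x2 = kg of maize, x3 = kg of pea protein, x4 = kg of DDGS, x5 = kg of sorghum.
Minimize 0.84x1 + 0.28x2 + 1.34x3 + 0.37x4 + 0.26x5 subject to:
  97.4x1 + 0.3x2 + 1.5x3 + 0.8x4 + 0.3x5 ≥ 104.1   (calcium)
  9.8x1 + 12.5x2 + 13x3 + 11.8x4 + 13x5 ≥ 22.1   (metabolisable energy)
  27x1 + 2.5x2 + 35.8x3 + 7.4x4 + 2.1x5 ≥ 49.1   (lysine)
  x1, x2, x3, x4, x5 ≥ 0.
The optimal basis is {meat-and-bone meal, DDGS}; maize, pea protein, sorghum drop out. There the metabolisable energy and lysine constraints are tight.
So meat-and-bone meal = 1.69 kg, DDGS = 0.4694 kg.
Hence cost = 0.84·1.69 + 0.37·0.4694 = €1.5933.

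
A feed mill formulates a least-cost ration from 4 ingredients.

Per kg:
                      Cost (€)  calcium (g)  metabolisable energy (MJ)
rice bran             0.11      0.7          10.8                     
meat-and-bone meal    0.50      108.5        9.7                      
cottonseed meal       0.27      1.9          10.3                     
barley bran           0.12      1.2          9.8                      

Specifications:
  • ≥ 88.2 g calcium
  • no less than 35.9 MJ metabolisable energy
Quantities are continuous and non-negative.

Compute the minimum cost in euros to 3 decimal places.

This is a linear program. Let x1 = kg of rice bran, x2 = kg of meat-and-bone meal, x3 = kg of cottonseed meal, x4 = kg of barley bran.
Minimize 0.11x1 + 0.5x2 + 0.27x3 + 0.12x4 with:
  0.7x1 + 108.5x2 + 1.9x3 + 1.2x4 ≥ 88.2   (calcium)
  10.8x1 + 9.7x2 + 10.3x3 + 9.8x4 ≥ 35.9   (metabolisable energy)
  x1, x2, x3, x4 ≥ 0.
At the optimum only rice bran, meat-and-bone meal are positive (cottonseed meal, barley bran = 0). The calcium and metabolisable energy requirements are met with equality.
So rice bran = 2.609 kg, meat-and-bone meal = 0.7961 kg.
Hence cost = 0.11·2.609 + 0.5·0.7961 = €0.68504.

€0.685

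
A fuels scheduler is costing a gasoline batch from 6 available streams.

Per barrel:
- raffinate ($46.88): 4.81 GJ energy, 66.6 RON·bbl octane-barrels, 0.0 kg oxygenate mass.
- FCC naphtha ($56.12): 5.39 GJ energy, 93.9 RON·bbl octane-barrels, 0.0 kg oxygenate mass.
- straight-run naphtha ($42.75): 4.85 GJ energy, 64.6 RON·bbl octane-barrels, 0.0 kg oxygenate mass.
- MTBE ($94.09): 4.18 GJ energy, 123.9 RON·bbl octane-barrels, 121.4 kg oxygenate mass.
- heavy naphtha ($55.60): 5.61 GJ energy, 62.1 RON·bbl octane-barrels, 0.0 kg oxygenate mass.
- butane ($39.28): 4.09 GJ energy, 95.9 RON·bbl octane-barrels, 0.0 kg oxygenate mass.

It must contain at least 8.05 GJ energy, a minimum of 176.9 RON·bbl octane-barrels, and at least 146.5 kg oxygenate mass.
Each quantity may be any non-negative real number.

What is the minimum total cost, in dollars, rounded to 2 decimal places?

Treat it as an LP. Let x1 = barrels of raffinate, x2 = barrels of FCC naphtha, x3 = barrels of straight-run naphtha, x4 = barrels of MTBE, x5 = barrels of heavy naphtha, x6 = barrels of butane.
Minimise 46.88x1 + 56.12x2 + 42.75x3 + 94.09x4 + 55.6x5 + 39.28x6 subject to:
  4.81x1 + 5.39x2 + 4.85x3 + 4.18x4 + 5.61x5 + 4.09x6 ≥ 8.05   (energy)
  66.6x1 + 93.9x2 + 64.6x3 + 123.9x4 + 62.1x5 + 95.9x6 ≥ 176.9   (octane-barrels)
  121.4x4 ≥ 146.5   (oxygenate mass)
  x1, x2, x3, x4, x5, x6 ≥ 0.
The minimum-cost mix takes nothing from raffinate, FCC naphtha, heavy naphtha, butane — only straight-run naphtha, MTBE. The energy and oxygenate mass requirements are met with equality.
That vertex is x3 = 0.61975, x4 = 1.2068.
Objective = 42.75·0.61975 + 94.09·1.2068 = 140.0421.

$140.04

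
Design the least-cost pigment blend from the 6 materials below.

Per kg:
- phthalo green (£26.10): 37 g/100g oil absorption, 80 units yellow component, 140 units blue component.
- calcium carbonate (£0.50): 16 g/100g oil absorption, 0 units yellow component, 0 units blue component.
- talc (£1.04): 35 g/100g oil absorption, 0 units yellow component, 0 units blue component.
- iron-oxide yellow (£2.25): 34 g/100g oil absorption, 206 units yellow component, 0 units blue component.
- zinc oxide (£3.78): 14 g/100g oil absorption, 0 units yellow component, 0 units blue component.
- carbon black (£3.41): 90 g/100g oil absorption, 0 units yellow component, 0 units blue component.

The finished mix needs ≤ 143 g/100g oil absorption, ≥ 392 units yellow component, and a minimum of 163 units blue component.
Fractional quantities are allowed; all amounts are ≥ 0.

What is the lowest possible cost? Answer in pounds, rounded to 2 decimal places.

Let x1 = kg of phthalo green, x2 = kg of calcium carbonate, x3 = kg of talc, x4 = kg of iron-oxide yellow, x5 = kg of zinc oxide, x6 = kg of carbon black.
min 26.1x1 + 0.5x2 + 1.04x3 + 2.25x4 + 3.78x5 + 3.41x6 s.t.:
  37x1 + 16x2 + 35x3 + 34x4 + 14x5 + 90x6 ≤ 143   (oil absorption)
  80x1 + 206x4 ≥ 392   (yellow component)
  140x1 ≥ 163   (blue component)
  x1, x2, x3, x4, x5, x6 ≥ 0.
The minimum-cost mix takes nothing from calcium carbonate, talc, zinc oxide, carbon black — only phthalo green, iron-oxide yellow. The yellow component and blue component requirements are met with equality.
Optimal quantities: phthalo green = 1.164 kg, iron-oxide yellow = 1.451 kg.
Total cost: 26.1·1.164 + 2.25·1.451 = 33.6452.

£33.65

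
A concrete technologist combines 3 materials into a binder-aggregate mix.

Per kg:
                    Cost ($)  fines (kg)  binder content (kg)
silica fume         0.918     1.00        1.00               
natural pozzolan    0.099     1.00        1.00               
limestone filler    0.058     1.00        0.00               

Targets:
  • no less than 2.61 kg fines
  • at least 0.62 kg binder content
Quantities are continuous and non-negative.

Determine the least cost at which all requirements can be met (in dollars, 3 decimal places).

$0.177

Let x1 = kg of silica fume, x2 = kg of natural pozzolan, x3 = kg of limestone filler.
Minimize 0.918x1 + 0.099x2 + 0.058x3 subject to:
  1x1 + 1x2 + 1x3 ≥ 2.61   (fines)
  1x1 + 1x2 ≥ 0.62   (binder content)
  x1, x2, x3 ≥ 0.
The cheapest feasible vertex uses only natural pozzolan, limestone filler; silica fume is not used. The fines and binder content requirements are met with equality.
That vertex is x2 = 0.62, x3 = 1.99.
Objective = 0.099·0.62 + 0.058·1.99 = 0.17680.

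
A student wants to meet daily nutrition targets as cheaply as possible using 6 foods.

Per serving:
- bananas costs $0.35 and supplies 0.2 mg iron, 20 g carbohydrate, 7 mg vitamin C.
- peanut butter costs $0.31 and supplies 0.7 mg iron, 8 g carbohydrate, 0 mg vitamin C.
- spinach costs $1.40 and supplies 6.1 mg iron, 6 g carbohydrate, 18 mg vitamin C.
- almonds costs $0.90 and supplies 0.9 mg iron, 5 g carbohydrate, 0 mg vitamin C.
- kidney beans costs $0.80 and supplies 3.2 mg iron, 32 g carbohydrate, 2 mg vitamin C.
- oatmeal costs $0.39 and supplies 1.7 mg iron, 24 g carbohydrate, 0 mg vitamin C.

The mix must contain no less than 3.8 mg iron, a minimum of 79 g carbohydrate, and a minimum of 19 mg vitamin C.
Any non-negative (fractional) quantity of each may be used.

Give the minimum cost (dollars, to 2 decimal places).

$1.56

This is a linear program. Let x1 = servings of bananas, x2 = servings of peanut butter, x3 = servings of spinach, x4 = servings of almonds, x5 = servings of kidney beans, x6 = servings of oatmeal.
min 0.35x1 + 0.31x2 + 1.4x3 + 0.9x4 + 0.8x5 + 0.39x6 with:
  0.2x1 + 0.7x2 + 6.1x3 + 0.9x4 + 3.2x5 + 1.7x6 ≥ 3.8   (iron)
  20x1 + 8x2 + 6x3 + 5x4 + 32x5 + 24x6 ≥ 79   (carbohydrate)
  7x1 + 18x3 + 2x5 ≥ 19   (vitamin C)
  x1, x2, x3, x4, x5, x6 ≥ 0.
The cheapest feasible vertex uses only bananas, spinach, oatmeal; peanut butter, almonds, kidney beans are not used. The iron, carbohydrate, vitamin C requirements are met with equality.
So bananas = 2.274 servings, spinach = 0.1711 servings, oatmeal = 1.354 servings.
Hence cost = 0.35·2.274 + 1.4·0.1711 + 0.39·1.354 = $1.5635.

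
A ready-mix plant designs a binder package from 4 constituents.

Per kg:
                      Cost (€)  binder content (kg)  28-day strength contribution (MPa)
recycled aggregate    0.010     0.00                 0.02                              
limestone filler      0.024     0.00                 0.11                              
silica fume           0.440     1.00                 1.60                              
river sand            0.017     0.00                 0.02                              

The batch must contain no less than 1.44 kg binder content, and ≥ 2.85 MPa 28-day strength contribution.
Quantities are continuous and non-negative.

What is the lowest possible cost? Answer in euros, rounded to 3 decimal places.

€0.753

Set it up as a linear program. Let x1 = kg of recycled aggregate, x2 = kg of limestone filler, x3 = kg of silica fume, x4 = kg of river sand.
Minimise 0.01x1 + 0.024x2 + 0.44x3 + 0.017x4 subject to:
  1x3 ≥ 1.44   (binder content)
  0.02x1 + 0.11x2 + 1.6x3 + 0.02x4 ≥ 2.85   (28-day strength contribution)
  x1, x2, x3, x4 ≥ 0.
The minimum-cost mix takes nothing from recycled aggregate, river sand — only limestone filler, silica fume. There the binder content and 28-day strength contribution constraints are tight.
So limestone filler = 4.964 kg, silica fume = 1.44 kg.
Cost = 0.024·4.964 + 0.44·1.44 = 0.75274.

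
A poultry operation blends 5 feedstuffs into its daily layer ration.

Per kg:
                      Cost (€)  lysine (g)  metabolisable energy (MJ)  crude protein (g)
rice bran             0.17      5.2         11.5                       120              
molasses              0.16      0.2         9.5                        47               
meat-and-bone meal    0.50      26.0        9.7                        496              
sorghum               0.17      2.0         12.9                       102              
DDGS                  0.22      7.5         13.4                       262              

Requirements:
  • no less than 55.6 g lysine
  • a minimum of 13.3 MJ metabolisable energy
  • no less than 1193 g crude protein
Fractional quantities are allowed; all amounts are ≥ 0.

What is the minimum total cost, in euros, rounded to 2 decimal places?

This is a linear program. Let x1 = kg of rice bran, x2 = kg of molasses, x3 = kg of meat-and-bone meal, x4 = kg of sorghum, x5 = kg of DDGS.
Minimise 0.17x1 + 0.16x2 + 0.5x3 + 0.17x4 + 0.22x5 s.t.:
  5.2x1 + 0.2x2 + 26x3 + 2x4 + 7.5x5 ≥ 55.6   (lysine)
  11.5x1 + 9.5x2 + 9.7x3 + 12.9x4 + 13.4x5 ≥ 13.3   (metabolisable energy)
  120x1 + 47x2 + 496x3 + 102x4 + 262x5 ≥ 1193   (crude protein)
  x1, x2, x3, x4, x5 ≥ 0.
At the optimum only meat-and-bone meal, DDGS are positive (rice bran, molasses, sorghum = 0). The lysine and crude protein requirements are met with equality.
So meat-and-bone meal = 1.817 kg, DDGS = 1.113 kg.
Hence cost = 0.5·1.817 + 0.22·1.113 = €1.1534.

€1.15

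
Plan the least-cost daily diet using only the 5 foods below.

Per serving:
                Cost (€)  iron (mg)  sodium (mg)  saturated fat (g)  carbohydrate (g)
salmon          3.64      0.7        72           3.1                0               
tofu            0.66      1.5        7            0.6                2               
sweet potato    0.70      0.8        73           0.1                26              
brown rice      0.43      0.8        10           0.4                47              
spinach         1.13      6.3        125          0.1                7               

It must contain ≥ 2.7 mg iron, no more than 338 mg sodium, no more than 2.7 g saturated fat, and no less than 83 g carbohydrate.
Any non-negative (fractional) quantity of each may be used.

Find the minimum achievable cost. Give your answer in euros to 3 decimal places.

€0.981

Let x1 = servings of salmon, x2 = servings of tofu, x3 = servings of sweet potato, x4 = servings of brown rice, x5 = servings of spinach.
Minimize 3.64x1 + 0.66x2 + 0.7x3 + 0.43x4 + 1.13x5 with:
  0.7x1 + 1.5x2 + 0.8x3 + 0.8x4 + 6.3x5 ≥ 2.7   (iron)
  72x1 + 7x2 + 73x3 + 10x4 + 125x5 ≤ 338   (sodium)
  3.1x1 + 0.6x2 + 0.1x3 + 0.4x4 + 0.1x5 ≤ 2.7   (saturated fat)
  2x2 + 26x3 + 47x4 + 7x5 ≥ 83   (carbohydrate)
  x1, x2, x3, x4, x5 ≥ 0.
The optimal basis is {brown rice, spinach}; salmon, tofu, sweet potato drop out. The iron and carbohydrate requirements are met with equality.
That vertex is x4 = 1.735, x5 = 0.2083.
Hence cost = 0.43·1.735 + 1.13·0.2083 = €0.98143.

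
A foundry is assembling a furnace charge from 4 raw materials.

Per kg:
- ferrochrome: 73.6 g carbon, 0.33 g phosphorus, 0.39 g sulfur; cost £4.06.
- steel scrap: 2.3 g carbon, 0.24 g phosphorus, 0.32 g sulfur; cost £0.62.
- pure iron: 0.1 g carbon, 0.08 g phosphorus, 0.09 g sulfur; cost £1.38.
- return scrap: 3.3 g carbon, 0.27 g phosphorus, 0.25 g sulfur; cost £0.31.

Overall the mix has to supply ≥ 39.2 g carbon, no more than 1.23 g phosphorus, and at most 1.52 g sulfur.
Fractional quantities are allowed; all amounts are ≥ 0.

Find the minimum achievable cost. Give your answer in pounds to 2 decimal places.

£2.16

Let x1 = kg of ferrochrome, x2 = kg of steel scrap, x3 = kg of pure iron, x4 = kg of return scrap.
min 4.06x1 + 0.62x2 + 1.38x3 + 0.31x4 s.t.:
  73.6x1 + 2.3x2 + 0.1x3 + 3.3x4 ≥ 39.2   (carbon)
  0.33x1 + 0.24x2 + 0.08x3 + 0.27x4 ≤ 1.23   (phosphorus)
  0.39x1 + 0.32x2 + 0.09x3 + 0.25x4 ≤ 1.52   (sulfur)
  x1, x2, x3, x4 ≥ 0.
The optimal basis is {ferrochrome}; steel scrap, pure iron, return scrap drop out. Binding constraint: carbon.
So ferrochrome = 0.5326 kg.
Cost = 4.06·0.5326 = 2.1624.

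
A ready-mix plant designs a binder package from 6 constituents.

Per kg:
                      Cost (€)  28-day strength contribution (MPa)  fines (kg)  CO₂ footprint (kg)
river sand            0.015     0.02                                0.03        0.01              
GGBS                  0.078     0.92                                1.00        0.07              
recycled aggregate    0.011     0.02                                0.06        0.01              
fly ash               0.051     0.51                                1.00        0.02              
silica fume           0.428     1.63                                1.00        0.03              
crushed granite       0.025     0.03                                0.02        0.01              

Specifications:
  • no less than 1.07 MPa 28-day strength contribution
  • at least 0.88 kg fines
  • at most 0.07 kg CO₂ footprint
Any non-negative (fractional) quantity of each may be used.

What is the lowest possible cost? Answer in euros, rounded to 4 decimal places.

€0.0954

This is a linear program. Let x1 = kg of river sand, x2 = kg of GGBS, x3 = kg of recycled aggregate, x4 = kg of fly ash, x5 = kg of silica fume, x6 = kg of crushed granite.
min 0.015x1 + 0.078x2 + 0.011x3 + 0.051x4 + 0.428x5 + 0.025x6 s.t.:
  0.02x1 + 0.92x2 + 0.02x3 + 0.51x4 + 1.63x5 + 0.03x6 ≥ 1.07   (28-day strength contribution)
  0.03x1 + 1x2 + 0.06x3 + 1x4 + 1x5 + 0.02x6 ≥ 0.88   (fines)
  0.01x1 + 0.07x2 + 0.01x3 + 0.02x4 + 0.03x5 + 0.01x6 ≤ 0.07   (CO₂ footprint)
  x1, x2, x3, x4, x5, x6 ≥ 0.
At the optimum only GGBS, fly ash are positive (river sand, recycled aggregate, silica fume, crushed granite = 0). Binding constraints: 28-day strength contribution and CO₂ footprint.
Solving gives x2 = 0.8266, x4 = 0.6069.
Cost = 0.078·0.8266 + 0.051·0.6069 = 0.095427.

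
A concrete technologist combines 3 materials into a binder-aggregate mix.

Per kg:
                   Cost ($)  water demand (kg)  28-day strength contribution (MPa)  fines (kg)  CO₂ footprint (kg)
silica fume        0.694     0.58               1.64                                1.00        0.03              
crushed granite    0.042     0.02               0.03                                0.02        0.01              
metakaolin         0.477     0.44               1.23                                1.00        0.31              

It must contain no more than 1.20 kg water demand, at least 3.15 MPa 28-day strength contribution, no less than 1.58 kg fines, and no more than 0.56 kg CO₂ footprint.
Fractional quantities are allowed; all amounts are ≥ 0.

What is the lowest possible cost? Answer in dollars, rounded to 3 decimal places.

$1.257

This is a linear program. Let x1 = kg of silica fume, x2 = kg of crushed granite, x3 = kg of metakaolin.
Minimise 0.694x1 + 0.042x2 + 0.477x3 subject to:
  0.58x1 + 0.02x2 + 0.44x3 ≤ 1.2   (water demand)
  1.64x1 + 0.03x2 + 1.23x3 ≥ 3.15   (28-day strength contribution)
  1x1 + 0.02x2 + 1x3 ≥ 1.58   (fines)
  0.03x1 + 0.01x2 + 0.31x3 ≤ 0.56   (CO₂ footprint)
  x1, x2, x3 ≥ 0.
The minimum-cost mix takes nothing from crushed granite — only silica fume, metakaolin. The 28-day strength contribution and CO₂ footprint requirements are met with equality.
That vertex is x1 = 0.6102, x3 = 1.747.
Hence cost = 0.694·0.6102 + 0.477·1.747 = $1.25680.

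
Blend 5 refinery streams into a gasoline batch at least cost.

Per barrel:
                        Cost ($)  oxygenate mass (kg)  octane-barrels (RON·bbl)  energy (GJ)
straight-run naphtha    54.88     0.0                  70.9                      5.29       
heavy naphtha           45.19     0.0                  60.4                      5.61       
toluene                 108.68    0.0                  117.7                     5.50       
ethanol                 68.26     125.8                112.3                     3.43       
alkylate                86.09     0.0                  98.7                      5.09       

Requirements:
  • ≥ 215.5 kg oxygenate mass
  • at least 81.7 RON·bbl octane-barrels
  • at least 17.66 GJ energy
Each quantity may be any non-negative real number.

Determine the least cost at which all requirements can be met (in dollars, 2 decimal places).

$211.86

Set it up as a linear program. Let x1 = barrels of straight-run naphtha, x2 = barrels of heavy naphtha, x3 = barrels of toluene, x4 = barrels of ethanol, x5 = barrels of alkylate.
min 54.88x1 + 45.19x2 + 108.68x3 + 68.26x4 + 86.09x5 with:
  125.8x4 ≥ 215.5   (oxygenate mass)
  70.9x1 + 60.4x2 + 117.7x3 + 112.3x4 + 98.7x5 ≥ 81.7   (octane-barrels)
  5.29x1 + 5.61x2 + 5.5x3 + 3.43x4 + 5.09x5 ≥ 17.66   (energy)
  x1, x2, x3, x4, x5 ≥ 0.
The cheapest feasible vertex uses only heavy naphtha, ethanol; straight-run naphtha, toluene, alkylate are not used. The oxygenate mass and energy requirements are met with equality.
That vertex is x2 = 2.1006, x4 = 1.713.
Cost = 45.19·2.1006 + 68.26·1.713 = 211.8555.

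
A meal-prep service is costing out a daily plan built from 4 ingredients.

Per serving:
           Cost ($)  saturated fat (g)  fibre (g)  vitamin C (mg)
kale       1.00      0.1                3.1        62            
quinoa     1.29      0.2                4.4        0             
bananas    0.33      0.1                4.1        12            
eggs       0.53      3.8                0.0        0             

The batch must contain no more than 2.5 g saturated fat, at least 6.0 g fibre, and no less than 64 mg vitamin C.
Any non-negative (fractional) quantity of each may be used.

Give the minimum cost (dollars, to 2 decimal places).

$1.14

Let x1 = servings of kale, x2 = servings of quinoa, x3 = servings of bananas, x4 = servings of eggs.
Minimize 1x1 + 1.29x2 + 0.33x3 + 0.53x4 subject to:
  0.1x1 + 0.2x2 + 0.1x3 + 3.8x4 ≤ 2.5   (saturated fat)
  3.1x1 + 4.4x2 + 4.1x3 ≥ 6   (fibre)
  62x1 + 12x3 ≥ 64   (vitamin C)
  x1, x2, x3, x4 ≥ 0.
The cheapest feasible vertex uses only kale, bananas; quinoa, eggs are not used. Binding constraints: fibre and vitamin C.
Optimal quantities: kale = 0.8774 servings, bananas = 0.8 servings.
Hence cost = 1·0.8774 + 0.33·0.8 = $1.1414.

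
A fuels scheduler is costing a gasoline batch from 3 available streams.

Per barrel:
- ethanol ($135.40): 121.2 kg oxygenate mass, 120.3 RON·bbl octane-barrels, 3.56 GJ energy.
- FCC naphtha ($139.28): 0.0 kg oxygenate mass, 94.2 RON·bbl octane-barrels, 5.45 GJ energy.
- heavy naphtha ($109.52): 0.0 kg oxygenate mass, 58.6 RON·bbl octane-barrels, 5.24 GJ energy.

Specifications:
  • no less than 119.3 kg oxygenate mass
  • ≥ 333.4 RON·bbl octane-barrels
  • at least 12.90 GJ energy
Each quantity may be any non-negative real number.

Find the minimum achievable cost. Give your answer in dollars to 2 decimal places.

$412.95

Treat it as an LP. Let x1 = barrels of ethanol, x2 = barrels of FCC naphtha, x3 = barrels of heavy naphtha.
Minimize 135.4x1 + 139.28x2 + 109.52x3 s.t.:
  121.2x1 ≥ 119.3   (oxygenate mass)
  120.3x1 + 94.2x2 + 58.6x3 ≥ 333.4   (octane-barrels)
  3.56x1 + 5.45x2 + 5.24x3 ≥ 12.9   (energy)
  x1, x2, x3 ≥ 0.
At the optimum only ethanol, heavy naphtha are positive (FCC naphtha = 0). There the octane-barrels and energy constraints are tight.
So ethanol = 2.3499 barrels, heavy naphtha = 0.86535 barrels.
Cost = 135.4·2.3499 + 109.52·0.86535 = 412.9496.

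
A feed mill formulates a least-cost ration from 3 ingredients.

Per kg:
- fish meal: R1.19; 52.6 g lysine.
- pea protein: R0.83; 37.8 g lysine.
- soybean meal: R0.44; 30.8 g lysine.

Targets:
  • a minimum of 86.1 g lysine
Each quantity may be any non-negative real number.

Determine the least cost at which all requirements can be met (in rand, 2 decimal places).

R1.23

Let x1 = kg of fish meal, x2 = kg of pea protein, x3 = kg of soybean meal.
Minimize 1.19x1 + 0.83x2 + 0.44x3 with:
  52.6x1 + 37.8x2 + 30.8x3 ≥ 86.1   (lysine)
  x1, x2, x3 ≥ 0.
The cheapest feasible vertex uses only soybean meal; fish meal, pea protein are not used. The lysine requirement is met with equality.
Optimal quantities: soybean meal = 2.795 kg.
Objective = 0.44·2.795 = 1.2298.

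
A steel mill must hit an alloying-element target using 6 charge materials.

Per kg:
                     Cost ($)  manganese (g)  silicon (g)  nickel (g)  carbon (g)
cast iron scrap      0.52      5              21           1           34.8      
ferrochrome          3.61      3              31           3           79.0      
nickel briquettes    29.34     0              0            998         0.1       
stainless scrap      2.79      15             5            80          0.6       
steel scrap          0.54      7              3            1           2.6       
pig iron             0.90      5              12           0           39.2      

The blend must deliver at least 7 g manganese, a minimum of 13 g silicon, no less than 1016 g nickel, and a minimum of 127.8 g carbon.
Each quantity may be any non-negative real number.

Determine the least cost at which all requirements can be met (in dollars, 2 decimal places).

$31.67

Treat it as an LP. Let x1 = kg of cast iron scrap, x2 = kg of ferrochrome, x3 = kg of nickel briquettes, x4 = kg of stainless scrap, x5 = kg of steel scrap, x6 = kg of pig iron.
Minimise 0.52x1 + 3.61x2 + 29.34x3 + 2.79x4 + 0.54x5 + 0.9x6 with:
  5x1 + 3x2 + 15x4 + 7x5 + 5x6 ≥ 7   (manganese)
  21x1 + 31x2 + 5x4 + 3x5 + 12x6 ≥ 13   (silicon)
  1x1 + 3x2 + 998x3 + 80x4 + 1x5 ≥ 1016   (nickel)
  34.8x1 + 79x2 + 0.1x3 + 0.6x4 + 2.6x5 + 39.2x6 ≥ 127.8   (carbon)
  x1, x2, x3, x4, x5, x6 ≥ 0.
The optimal basis is {cast iron scrap, nickel briquettes}; ferrochrome, stainless scrap, steel scrap, pig iron drop out. There the nickel and carbon constraints are tight.
So cast iron scrap = 3.6695 kg, nickel briquettes = 1.0144 kg.
Total cost: 0.52·3.6695 + 29.34·1.0144 = 31.6706.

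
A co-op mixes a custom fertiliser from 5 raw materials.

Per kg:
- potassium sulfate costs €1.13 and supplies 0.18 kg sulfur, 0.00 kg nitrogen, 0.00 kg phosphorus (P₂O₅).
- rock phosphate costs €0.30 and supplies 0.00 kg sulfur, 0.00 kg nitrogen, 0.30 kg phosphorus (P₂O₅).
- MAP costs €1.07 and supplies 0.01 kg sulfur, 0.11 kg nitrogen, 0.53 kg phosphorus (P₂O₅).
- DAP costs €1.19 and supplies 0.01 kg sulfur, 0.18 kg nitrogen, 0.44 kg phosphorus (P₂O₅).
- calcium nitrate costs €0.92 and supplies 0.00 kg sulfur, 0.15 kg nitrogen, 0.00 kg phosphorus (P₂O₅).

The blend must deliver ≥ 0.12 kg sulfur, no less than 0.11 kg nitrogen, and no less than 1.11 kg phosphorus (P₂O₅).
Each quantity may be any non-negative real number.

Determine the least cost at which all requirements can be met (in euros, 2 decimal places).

Let x1 = kg of potassium sulfate, x2 = kg of rock phosphate, x3 = kg of MAP, x4 = kg of DAP, x5 = kg of calcium nitrate.
min 1.13x1 + 0.3x2 + 1.07x3 + 1.19x4 + 0.92x5 with:
  0.18x1 + 0.01x3 + 0.01x4 ≥ 0.12   (sulfur)
  0.11x3 + 0.18x4 + 0.15x5 ≥ 0.11   (nitrogen)
  0.3x2 + 0.53x3 + 0.44x4 ≥ 1.11   (phosphorus (P₂O₅))
  x1, x2, x3, x4, x5 ≥ 0.
The optimal basis is {potassium sulfate, rock phosphate, DAP}; MAP, calcium nitrate drop out. Binding constraints: sulfur, nitrogen, phosphorus (P₂O₅).
Solving gives x1 = 0.6327, x2 = 2.804, x4 = 0.6111.
Objective = 1.13·0.6327 + 0.3·2.804 + 1.19·0.6111 = 2.2834.

€2.28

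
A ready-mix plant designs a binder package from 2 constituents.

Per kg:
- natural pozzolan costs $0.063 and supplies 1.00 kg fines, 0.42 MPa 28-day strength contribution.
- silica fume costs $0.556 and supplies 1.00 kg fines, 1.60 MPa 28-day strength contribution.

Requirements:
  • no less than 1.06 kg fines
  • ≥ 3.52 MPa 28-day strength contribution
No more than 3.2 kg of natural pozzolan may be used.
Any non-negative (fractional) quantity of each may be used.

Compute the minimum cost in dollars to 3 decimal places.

$0.958

This is a linear program. Let x1 = kg of natural pozzolan, x2 = kg of silica fume.
min 0.063x1 + 0.556x2 s.t.:
  1x1 + 1x2 ≥ 1.06   (fines)
  0.42x1 + 1.6x2 ≥ 3.52   (28-day strength contribution)
  x1 ≤ 3.2
  x1, x2 ≥ 0.
Both inputs are positive at the optimum. There the 28-day strength contribution and the natural pozzolan cap constraints are tight.
Optimal quantities: natural pozzolan = 3.2 kg, silica fume = 1.36 kg.
Total cost: 0.063·3.2 + 0.556·1.36 = 0.95776.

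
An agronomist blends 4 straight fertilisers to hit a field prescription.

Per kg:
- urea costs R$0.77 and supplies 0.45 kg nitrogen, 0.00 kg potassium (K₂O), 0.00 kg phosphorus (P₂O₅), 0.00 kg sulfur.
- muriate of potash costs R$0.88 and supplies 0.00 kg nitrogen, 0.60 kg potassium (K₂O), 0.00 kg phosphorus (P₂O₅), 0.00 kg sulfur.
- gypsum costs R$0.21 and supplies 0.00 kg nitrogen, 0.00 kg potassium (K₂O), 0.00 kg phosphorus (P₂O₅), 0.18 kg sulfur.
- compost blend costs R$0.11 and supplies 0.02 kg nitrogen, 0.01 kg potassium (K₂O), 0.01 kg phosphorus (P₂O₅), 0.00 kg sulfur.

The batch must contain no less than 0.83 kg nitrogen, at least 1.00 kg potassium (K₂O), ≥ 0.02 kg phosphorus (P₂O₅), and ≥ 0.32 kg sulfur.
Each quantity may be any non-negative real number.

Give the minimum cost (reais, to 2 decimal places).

Let x1 = kg of urea, x2 = kg of muriate of potash, x3 = kg of gypsum, x4 = kg of compost blend.
Minimise 0.77x1 + 0.88x2 + 0.21x3 + 0.11x4 with:
  0.45x1 + 0.02x4 ≥ 0.83   (nitrogen)
  0.6x2 + 0.01x4 ≥ 1   (potassium (K₂O))
  0.01x4 ≥ 0.02   (phosphorus (P₂O₅))
  0.18x3 ≥ 0.32   (sulfur)
  x1, x2, x3, x4 ≥ 0.
The optimal mix uses every input. Binding constraints: nitrogen, potassium (K₂O), phosphorus (P₂O₅), sulfur.
So urea = 1.756 kg, muriate of potash = 1.633 kg, gypsum = 1.778 kg, compost blend = 2 kg.
Cost = 0.77·1.756 + 0.88·1.633 + 0.21·1.778 + 0.11·2 = 3.3825.

R$3.38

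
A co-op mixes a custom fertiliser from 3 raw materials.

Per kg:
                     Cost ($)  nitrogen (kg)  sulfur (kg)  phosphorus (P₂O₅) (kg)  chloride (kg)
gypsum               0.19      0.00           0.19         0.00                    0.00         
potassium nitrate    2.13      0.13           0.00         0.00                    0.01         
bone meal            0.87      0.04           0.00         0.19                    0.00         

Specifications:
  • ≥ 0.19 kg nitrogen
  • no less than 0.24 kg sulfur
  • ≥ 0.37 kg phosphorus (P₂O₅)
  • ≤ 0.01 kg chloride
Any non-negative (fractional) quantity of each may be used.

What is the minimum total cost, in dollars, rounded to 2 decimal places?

$3.77

Let x1 = kg of gypsum, x2 = kg of potassium nitrate, x3 = kg of bone meal.
Minimise 0.19x1 + 2.13x2 + 0.87x3 s.t.:
  0.13x2 + 0.04x3 ≥ 0.19   (nitrogen)
  0.19x1 ≥ 0.24   (sulfur)
  0.19x3 ≥ 0.37   (phosphorus (P₂O₅))
  0.01x2 ≤ 0.01   (chloride)
  x1, x2, x3 ≥ 0.
All 3 inputs are positive at the optimum. There the nitrogen, sulfur, phosphorus (P₂O₅) constraints are tight.
That vertex is x1 = 1.263, x2 = 0.8623, x3 = 1.947.
Objective = 0.19·1.263 + 2.13·0.8623 + 0.87·1.947 = 3.7706.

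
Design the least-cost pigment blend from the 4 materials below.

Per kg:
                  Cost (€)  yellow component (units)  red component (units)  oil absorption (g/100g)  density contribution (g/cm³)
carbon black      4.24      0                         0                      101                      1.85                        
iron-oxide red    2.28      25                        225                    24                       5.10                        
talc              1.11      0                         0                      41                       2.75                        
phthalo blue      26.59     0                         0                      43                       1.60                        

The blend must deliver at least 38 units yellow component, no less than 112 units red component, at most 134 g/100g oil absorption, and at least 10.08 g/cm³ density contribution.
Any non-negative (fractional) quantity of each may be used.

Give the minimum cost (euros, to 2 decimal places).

€4.41

Let x1 = kg of carbon black, x2 = kg of iron-oxide red, x3 = kg of talc, x4 = kg of phthalo blue.
Minimise 4.24x1 + 2.28x2 + 1.11x3 + 26.59x4 s.t.:
  25x2 ≥ 38   (yellow component)
  225x2 ≥ 112   (red component)
  101x1 + 24x2 + 41x3 + 43x4 ≤ 134   (oil absorption)
  1.85x1 + 5.1x2 + 2.75x3 + 1.6x4 ≥ 10.08   (density contribution)
  x1, x2, x3, x4 ≥ 0.
The cheapest feasible vertex uses only iron-oxide red, talc; carbon black, phthalo blue are not used. Binding constraints: yellow component and density contribution.
That vertex is x2 = 1.52, x3 = 0.8465.
Hence cost = 2.28·1.52 + 1.11·0.8465 = €4.4052.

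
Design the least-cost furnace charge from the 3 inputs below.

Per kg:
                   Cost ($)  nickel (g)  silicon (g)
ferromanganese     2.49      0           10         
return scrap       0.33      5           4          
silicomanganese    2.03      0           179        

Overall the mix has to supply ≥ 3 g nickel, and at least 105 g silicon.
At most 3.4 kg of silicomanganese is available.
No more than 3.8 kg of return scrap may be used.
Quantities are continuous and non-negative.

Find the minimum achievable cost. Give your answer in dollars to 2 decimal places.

Let x1 = kg of ferromanganese, x2 = kg of return scrap, x3 = kg of silicomanganese.
min 2.49x1 + 0.33x2 + 2.03x3 with:
  5x2 ≥ 3   (nickel)
  10x1 + 4x2 + 179x3 ≥ 105   (silicon)
  x3 ≤ 3.4
  x2 ≤ 3.8
  x1, x2, x3 ≥ 0.
The cheapest feasible vertex uses only return scrap, silicomanganese; ferromanganese is not used. The nickel and silicon requirements are met with equality.
That vertex is x2 = 0.6, x3 = 0.5732.
Total cost: 0.33·0.6 + 2.03·0.5732 = 1.3616.

$1.36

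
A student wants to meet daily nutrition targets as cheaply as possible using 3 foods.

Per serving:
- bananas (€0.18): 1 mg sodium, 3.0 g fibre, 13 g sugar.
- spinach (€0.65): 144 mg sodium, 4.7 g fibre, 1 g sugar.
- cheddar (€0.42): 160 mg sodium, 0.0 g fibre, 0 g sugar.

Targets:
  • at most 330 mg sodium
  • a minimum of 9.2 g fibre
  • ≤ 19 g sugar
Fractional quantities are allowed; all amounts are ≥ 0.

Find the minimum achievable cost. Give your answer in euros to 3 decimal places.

Treat it as an LP. Let x1 = servings of bananas, x2 = servings of spinach, x3 = servings of cheddar.
min 0.18x1 + 0.65x2 + 0.42x3 s.t.:
  1x1 + 144x2 + 160x3 ≤ 330   (sodium)
  3x1 + 4.7x2 ≥ 9.2   (fibre)
  13x1 + 1x2 ≤ 19   (sugar)
  x1, x2, x3 ≥ 0.
The minimum-cost mix takes nothing from cheddar — only bananas, spinach. The fibre and sugar requirements are met with equality.
Solving gives x1 = 1.3787, x2 = 1.0775.
Cost = 0.18·1.3787 + 0.65·1.0775 = 0.94854.

€0.949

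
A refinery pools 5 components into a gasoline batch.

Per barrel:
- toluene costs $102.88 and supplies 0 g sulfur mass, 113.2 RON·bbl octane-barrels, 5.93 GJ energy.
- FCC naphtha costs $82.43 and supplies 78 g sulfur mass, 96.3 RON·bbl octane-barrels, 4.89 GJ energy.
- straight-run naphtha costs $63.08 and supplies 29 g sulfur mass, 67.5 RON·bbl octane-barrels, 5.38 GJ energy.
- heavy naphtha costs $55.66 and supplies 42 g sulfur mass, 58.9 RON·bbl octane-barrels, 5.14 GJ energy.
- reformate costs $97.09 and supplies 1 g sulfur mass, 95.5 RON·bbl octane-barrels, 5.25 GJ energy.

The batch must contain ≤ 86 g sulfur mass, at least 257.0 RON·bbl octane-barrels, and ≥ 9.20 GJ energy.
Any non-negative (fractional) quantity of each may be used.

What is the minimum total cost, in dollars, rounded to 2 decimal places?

Let x1 = barrels of toluene, x2 = barrels of FCC naphtha, x3 = barrels of straight-run naphtha, x4 = barrels of heavy naphtha, x5 = barrels of reformate.
min 102.88x1 + 82.43x2 + 63.08x3 + 55.66x4 + 97.09x5 with:
  78x2 + 29x3 + 42x4 + 1x5 ≤ 86   (sulfur mass)
  113.2x1 + 96.3x2 + 67.5x3 + 58.9x4 + 95.5x5 ≥ 257   (octane-barrels)
  5.93x1 + 4.89x2 + 5.38x3 + 5.14x4 + 5.25x5 ≥ 9.2   (energy)
  x1, x2, x3, x4, x5 ≥ 0.
The cheapest feasible vertex uses only toluene, FCC naphtha; straight-run naphtha, heavy naphtha, reformate are not used. Binding constraints: sulfur mass and octane-barrels.
Optimal quantities: toluene = 1.332 barrels, FCC naphtha = 1.103 barrels.
Total cost: 102.88·1.332 + 82.43·1.103 = 227.9565.

$227.96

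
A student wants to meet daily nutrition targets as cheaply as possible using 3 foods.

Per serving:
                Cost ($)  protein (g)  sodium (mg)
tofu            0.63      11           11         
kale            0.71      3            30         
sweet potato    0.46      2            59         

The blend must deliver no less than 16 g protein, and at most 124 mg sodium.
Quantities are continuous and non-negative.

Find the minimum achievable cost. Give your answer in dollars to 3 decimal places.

$0.916

Let x1 = servings of tofu, x2 = servings of kale, x3 = servings of sweet potato.
Minimize 0.63x1 + 0.71x2 + 0.46x3 with:
  11x1 + 3x2 + 2x3 ≥ 16   (protein)
  11x1 + 30x2 + 59x3 ≤ 124   (sodium)
  x1, x2, x3 ≥ 0.
The minimum-cost mix takes nothing from kale, sweet potato — only tofu. Binding constraint: protein.
Optimal quantities: tofu = 1.4545 servings.
Cost = 0.63·1.4545 = 0.91634.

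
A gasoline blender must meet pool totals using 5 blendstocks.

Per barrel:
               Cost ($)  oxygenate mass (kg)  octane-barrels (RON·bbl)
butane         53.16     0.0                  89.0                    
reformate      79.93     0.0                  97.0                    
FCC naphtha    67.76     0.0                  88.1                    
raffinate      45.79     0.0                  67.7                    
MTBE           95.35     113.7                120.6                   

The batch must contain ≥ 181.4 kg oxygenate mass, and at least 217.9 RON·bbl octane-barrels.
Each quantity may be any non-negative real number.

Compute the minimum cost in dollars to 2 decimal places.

$167.35

Set it up as a linear program. Let x1 = barrels of butane, x2 = barrels of reformate, x3 = barrels of FCC naphtha, x4 = barrels of raffinate, x5 = barrels of MTBE.
Minimise 53.16x1 + 79.93x2 + 67.76x3 + 45.79x4 + 95.35x5 with:
  113.7x5 ≥ 181.4   (oxygenate mass)
  89x1 + 97x2 + 88.1x3 + 67.7x4 + 120.6x5 ≥ 217.9   (octane-barrels)
  x1, x2, x3, x4, x5 ≥ 0.
The minimum-cost mix takes nothing from reformate, FCC naphtha, raffinate — only butane, MTBE. There the oxygenate mass and octane-barrels constraints are tight.
That vertex is x1 = 0.28642, x5 = 1.5954.
Objective = 53.16·0.28642 + 95.35·1.5954 = 167.3475.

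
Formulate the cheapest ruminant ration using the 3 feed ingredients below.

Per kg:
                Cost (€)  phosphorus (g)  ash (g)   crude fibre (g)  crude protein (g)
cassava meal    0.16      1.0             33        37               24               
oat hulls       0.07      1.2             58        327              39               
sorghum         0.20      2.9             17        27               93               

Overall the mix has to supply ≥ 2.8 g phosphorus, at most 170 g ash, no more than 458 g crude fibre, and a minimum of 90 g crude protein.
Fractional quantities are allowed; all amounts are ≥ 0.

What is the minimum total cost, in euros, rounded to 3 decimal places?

€0.176

Set it up as a linear program. Let x1 = kg of cassava meal, x2 = kg of oat hulls, x3 = kg of sorghum.
Minimise 0.16x1 + 0.07x2 + 0.2x3 s.t.:
  1x1 + 1.2x2 + 2.9x3 ≥ 2.8   (phosphorus)
  33x1 + 58x2 + 17x3 ≤ 170   (ash)
  37x1 + 327x2 + 27x3 ≤ 458   (crude fibre)
  24x1 + 39x2 + 93x3 ≥ 90   (crude protein)
  x1, x2, x3 ≥ 0.
The optimal basis is {oat hulls, sorghum}; cassava meal drops out. There the phosphorus and crude fibre constraints are tight.
That vertex is x2 = 1.368, x3 = 0.3996.
Objective = 0.07·1.368 + 0.2·0.3996 = 0.17568.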